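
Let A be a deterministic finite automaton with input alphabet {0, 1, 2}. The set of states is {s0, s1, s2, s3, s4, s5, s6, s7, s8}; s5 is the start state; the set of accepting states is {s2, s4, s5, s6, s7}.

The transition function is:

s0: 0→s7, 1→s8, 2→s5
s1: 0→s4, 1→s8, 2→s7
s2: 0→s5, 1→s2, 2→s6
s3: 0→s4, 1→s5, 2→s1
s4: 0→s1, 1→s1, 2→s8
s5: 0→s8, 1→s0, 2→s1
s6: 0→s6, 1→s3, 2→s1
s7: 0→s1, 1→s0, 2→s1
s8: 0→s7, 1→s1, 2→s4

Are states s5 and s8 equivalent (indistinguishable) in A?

Reachable states from the start: {s0,s1,s4,s5,s7,s8}. Unreachable: {s2,s3,s6} — drop them.
Start with accepting vs non-accepting: {s4,s5,s7} | {s0,s1,s8}.
Stable partition: {s4,s5,s7} | {s0,s1,s8} — 2 equivalence classes.
s5 and s8 end up in different blocks, so they are distinguishable. For instance, the string 'ε' is accepted from only s5.

No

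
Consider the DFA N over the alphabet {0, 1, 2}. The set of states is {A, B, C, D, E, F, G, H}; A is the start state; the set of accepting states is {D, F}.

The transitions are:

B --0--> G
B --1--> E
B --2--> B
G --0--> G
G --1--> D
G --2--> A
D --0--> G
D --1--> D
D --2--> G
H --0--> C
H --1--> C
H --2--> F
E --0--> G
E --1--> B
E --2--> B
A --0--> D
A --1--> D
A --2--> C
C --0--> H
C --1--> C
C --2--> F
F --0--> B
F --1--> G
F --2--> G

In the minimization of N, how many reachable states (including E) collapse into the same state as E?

Initial partition by acceptance: {D,F} | {A,B,C,E,G,H}.
On input 1, block {D,F} splits into {D} and {F}.
On input 0, block {A,B,C,E,G,H} splits into {B,C,E,G,H} and {A}.
On input 1, block {B,C,E,G,H} splits into {B,C,E,H} and {G}.
On input 0, block {B,C,E,H} splits into {B,E} and {C,H}.
The partition is now stable with 6 blocks: {D} | {B,E} | {F} | {A} | {G} | {C,H}.
The equivalence class containing E is {B,E}, of size 2.

2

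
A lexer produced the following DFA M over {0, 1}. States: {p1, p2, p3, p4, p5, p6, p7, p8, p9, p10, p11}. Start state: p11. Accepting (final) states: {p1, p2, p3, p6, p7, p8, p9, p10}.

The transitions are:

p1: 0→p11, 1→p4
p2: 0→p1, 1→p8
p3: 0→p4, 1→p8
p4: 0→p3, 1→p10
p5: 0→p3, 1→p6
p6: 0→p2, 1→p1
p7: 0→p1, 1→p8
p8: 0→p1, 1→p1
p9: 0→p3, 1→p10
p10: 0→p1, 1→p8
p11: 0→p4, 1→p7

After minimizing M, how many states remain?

First remove the unreachable states {p2,p5,p6,p9}; 7 states remain.
Initial partition by acceptance: {p1,p3,p7,p8,p10} | {p4,p11}.
Split {p1,p3,p7,p8,p10} by δ(·,0) → {p7,p8,p10} and {p1,p3}.
Refine {p7,p8,p10} on symbol 1: members go to different blocks, giving {p7,p10} and {p8}.
Refine {p4,p11} on symbol 0: members go to different blocks, giving {p4} and {p11}.
Refine {p1,p3} on symbol 0: members go to different blocks, giving {p1} and {p3}.
The partition is now stable with 6 blocks: {p7,p10} | {p4} | {p1} | {p8} | {p11} | {p3}.

6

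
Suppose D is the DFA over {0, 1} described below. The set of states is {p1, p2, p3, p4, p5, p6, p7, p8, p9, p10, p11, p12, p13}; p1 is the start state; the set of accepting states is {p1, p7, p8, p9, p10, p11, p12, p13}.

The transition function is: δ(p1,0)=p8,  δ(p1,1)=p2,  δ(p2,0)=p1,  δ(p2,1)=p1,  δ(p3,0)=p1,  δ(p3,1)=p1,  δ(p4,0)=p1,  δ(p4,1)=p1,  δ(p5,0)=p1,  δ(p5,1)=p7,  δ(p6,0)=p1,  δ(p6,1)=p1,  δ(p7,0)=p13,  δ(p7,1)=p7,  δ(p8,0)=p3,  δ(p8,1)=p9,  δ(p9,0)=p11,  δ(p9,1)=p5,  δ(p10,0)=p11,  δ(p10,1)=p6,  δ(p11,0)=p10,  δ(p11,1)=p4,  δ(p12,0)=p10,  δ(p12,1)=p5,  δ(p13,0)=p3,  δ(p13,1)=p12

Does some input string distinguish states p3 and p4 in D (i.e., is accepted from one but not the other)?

No

Start with accepting vs non-accepting: {p1,p7,p8,p9,p10,p11,p12,p13} | {p2,p3,p4,p5,p6}.
On input 0, block {p1,p7,p8,p9,p10,p11,p12,p13} splits into {p1,p7,p9,p10,p11,p12} and {p8,p13}.
Split {p1,p7,p9,p10,p11,p12} by δ(·,0) → {p9,p10,p11,p12} and {p1,p7}.
Split {p1,p7} by δ(·,1) → {p1} and {p7}.
On input 1, block {p2,p3,p4,p5,p6} splits into {p2,p3,p4,p6} and {p5}.
Split {p9,p10,p11,p12} by δ(·,1) → {p9,p12} and {p10,p11}.
Stable partition: {p9,p12} | {p2,p3,p4,p6} | {p8,p13} | {p1} | {p7} | {p5} | {p10,p11} — 7 equivalence classes.
p3 and p4 lie in the same block of the stable partition, so they are equivalent — no string distinguishes them.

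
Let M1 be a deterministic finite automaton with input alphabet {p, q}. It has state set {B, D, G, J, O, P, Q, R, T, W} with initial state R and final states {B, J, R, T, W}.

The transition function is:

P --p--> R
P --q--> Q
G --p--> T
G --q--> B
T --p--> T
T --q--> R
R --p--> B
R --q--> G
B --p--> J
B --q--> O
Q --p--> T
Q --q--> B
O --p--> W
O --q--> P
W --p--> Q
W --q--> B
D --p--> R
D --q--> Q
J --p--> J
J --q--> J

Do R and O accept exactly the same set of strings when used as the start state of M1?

First remove the unreachable states {D}; 9 states remain.
P0 = {B,J,R,T,W} | {G,O,P,Q}.
Refine {B,J,R,T,W} on symbol p: members go to different blocks, giving {B,J,R,T} and {W}.
Refine {B,J,R,T} on symbol q: members go to different blocks, giving {B,R} and {J,T}.
On input p, block {B,R} splits into {B} and {R}.
Refine {G,O,P,Q} on symbol p: members go to different blocks, giving {G,Q} and {O} and {P}.
Refine {J,T} on symbol q: members go to different blocks, giving {T} and {J}.
Stable partition: {B} | {G,Q} | {W} | {T} | {R} | {O} | {P} | {J} — 8 equivalence classes.
R and O end up in different blocks, so they are distinguishable. For instance, the string 'ε' is accepted from only R.

No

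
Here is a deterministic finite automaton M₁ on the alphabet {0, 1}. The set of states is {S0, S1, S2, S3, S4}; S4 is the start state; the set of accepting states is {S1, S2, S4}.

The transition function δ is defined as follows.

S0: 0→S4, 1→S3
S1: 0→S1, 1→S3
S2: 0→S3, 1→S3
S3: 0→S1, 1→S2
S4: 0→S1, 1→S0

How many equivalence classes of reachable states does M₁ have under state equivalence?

All states are reachable from the start state.
Initial partition by acceptance: {S1,S2,S4} | {S0,S3}.
Split {S1,S2,S4} by δ(·,0) → {S1,S4} and {S2}.
On input 1, block {S0,S3} splits into {S0} and {S3}.
Split {S1,S4} by δ(·,1) → {S1} and {S4}.
Stable partition: {S1} | {S0} | {S2} | {S3} | {S4} — 5 equivalence classes.

5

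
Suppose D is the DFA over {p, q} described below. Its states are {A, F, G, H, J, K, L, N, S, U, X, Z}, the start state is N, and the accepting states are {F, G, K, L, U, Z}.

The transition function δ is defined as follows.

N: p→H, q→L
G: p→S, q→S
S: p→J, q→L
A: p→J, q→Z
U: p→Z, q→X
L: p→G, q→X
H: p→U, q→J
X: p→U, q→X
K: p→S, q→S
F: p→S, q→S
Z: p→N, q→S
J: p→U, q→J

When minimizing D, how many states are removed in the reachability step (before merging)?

No path from N leads to A, F, K; the other 9 states are all reachable.

3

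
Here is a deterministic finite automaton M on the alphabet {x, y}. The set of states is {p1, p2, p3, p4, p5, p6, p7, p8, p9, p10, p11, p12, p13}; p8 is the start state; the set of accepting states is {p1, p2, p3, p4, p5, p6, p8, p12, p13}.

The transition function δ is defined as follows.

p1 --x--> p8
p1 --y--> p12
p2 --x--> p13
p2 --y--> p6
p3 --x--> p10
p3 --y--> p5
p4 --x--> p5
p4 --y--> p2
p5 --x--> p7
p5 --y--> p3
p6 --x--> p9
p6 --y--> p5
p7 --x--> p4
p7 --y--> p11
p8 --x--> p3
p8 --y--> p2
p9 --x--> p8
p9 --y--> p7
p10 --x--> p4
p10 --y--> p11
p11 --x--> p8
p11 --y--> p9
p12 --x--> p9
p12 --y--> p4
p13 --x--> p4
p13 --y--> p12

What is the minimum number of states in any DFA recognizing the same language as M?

Reachable states from the start: {p2,p3,p4,p5,p6,p7,p8,p9,p10,p11,p12,p13}. Unreachable: {p1} — drop them.
Initial partition by acceptance: {p2,p3,p4,p5,p6,p8,p12,p13} | {p7,p9,p10,p11}.
On input x, block {p2,p3,p4,p5,p6,p8,p12,p13} splits into {p2,p4,p8,p13} and {p3,p5,p6,p12}.
On input x, block {p2,p4,p8,p13} splits into {p2,p13} and {p4,p8}.
Refine {p2,p13} on symbol x: members go to different blocks, giving {p2} and {p13}.
Refine {p3,p5,p6,p12} on symbol y: members go to different blocks, giving {p3,p5,p6} and {p12}.
The partition is now stable with 6 blocks: {p2} | {p7,p9,p10,p11} | {p3,p5,p6} | {p4,p8} | {p13} | {p12}.

6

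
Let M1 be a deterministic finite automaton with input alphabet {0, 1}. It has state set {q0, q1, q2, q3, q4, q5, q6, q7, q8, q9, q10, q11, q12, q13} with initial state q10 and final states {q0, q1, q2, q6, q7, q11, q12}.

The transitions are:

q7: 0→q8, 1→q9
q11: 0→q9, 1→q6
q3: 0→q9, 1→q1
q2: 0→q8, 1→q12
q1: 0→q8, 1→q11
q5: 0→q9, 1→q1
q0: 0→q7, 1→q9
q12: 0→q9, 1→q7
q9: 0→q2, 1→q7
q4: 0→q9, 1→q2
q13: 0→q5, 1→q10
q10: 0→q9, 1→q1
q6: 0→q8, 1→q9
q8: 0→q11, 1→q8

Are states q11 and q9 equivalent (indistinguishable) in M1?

States {q0,q3,q4,q5,q13} cannot be reached from the start state, so discard them.
P0 = {q1,q2,q6,q7,q11,q12} | {q8,q9,q10}.
Split {q1,q2,q6,q7,q11,q12} by δ(·,1) → {q1,q2,q11,q12} and {q6,q7}.
Split {q1,q2,q11,q12} by δ(·,1) → {q1,q2} and {q11,q12}.
On input 0, block {q8,q9,q10} splits into {q8} and {q9} and {q10}.
The partition is now stable with 6 blocks: {q1,q2} | {q8} | {q6,q7} | {q11,q12} | {q9} | {q10}.
q11 and q9 end up in different blocks, so they are distinguishable. For instance, the string 'ε' is accepted from only q11.

No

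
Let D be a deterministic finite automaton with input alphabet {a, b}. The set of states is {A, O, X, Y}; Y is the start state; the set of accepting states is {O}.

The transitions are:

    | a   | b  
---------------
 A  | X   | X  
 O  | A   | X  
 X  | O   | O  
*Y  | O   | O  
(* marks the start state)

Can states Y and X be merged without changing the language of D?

All states are reachable from the start state.
P0 = {O} | {A,X,Y}.
Split {A,X,Y} by δ(·,a) → {X,Y} and {A}.
No further refinement is possible. Final partition (3 blocks): {O} | {X,Y} | {A}.
Y and X lie in the same block of the stable partition, so they are equivalent — no string distinguishes them.

Yes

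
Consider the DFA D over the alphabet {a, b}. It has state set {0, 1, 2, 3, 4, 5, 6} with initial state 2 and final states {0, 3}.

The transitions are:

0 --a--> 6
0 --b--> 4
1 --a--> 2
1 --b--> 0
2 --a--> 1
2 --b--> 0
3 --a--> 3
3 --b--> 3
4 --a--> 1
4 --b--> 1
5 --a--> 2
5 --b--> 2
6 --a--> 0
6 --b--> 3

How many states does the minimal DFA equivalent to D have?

5

States {5} cannot be reached from the start state, so discard them.
Start with accepting vs non-accepting: {0,3} | {1,2,4,6}.
Split {0,3} by δ(·,a) → {0} and {3}.
Split {1,2,4,6} by δ(·,a) → {1,2,4} and {6}.
Split {1,2,4} by δ(·,b) → {1,2} and {4}.
Stable partition: {0} | {1,2} | {3} | {6} | {4} — 5 equivalence classes.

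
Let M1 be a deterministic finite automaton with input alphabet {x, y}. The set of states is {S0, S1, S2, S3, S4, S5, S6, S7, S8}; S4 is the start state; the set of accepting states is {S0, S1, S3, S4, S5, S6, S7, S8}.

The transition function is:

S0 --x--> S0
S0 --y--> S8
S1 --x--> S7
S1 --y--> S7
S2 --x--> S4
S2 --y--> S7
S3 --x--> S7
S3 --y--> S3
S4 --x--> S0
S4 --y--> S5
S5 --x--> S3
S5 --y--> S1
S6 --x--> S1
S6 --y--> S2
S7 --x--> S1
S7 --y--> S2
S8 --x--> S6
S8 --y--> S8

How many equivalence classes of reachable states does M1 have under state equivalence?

All states are reachable from the start state.
P0 = {S0,S1,S3,S4,S5,S6,S7,S8} | {S2}.
Refine {S0,S1,S3,S4,S5,S6,S7,S8} on symbol y: members go to different blocks, giving {S0,S1,S3,S4,S5,S8} and {S6,S7}.
Split {S0,S1,S3,S4,S5,S8} by δ(·,x) → {S0,S4,S5} and {S1,S3,S8}.
Split {S0,S4,S5} by δ(·,x) → {S0,S4} and {S5}.
Refine {S0,S4} on symbol y: members go to different blocks, giving {S0} and {S4}.
Refine {S1,S3,S8} on symbol y: members go to different blocks, giving {S3,S8} and {S1}.
The partition is now stable with 7 blocks: {S0} | {S2} | {S6,S7} | {S3,S8} | {S5} | {S4} | {S1}.

7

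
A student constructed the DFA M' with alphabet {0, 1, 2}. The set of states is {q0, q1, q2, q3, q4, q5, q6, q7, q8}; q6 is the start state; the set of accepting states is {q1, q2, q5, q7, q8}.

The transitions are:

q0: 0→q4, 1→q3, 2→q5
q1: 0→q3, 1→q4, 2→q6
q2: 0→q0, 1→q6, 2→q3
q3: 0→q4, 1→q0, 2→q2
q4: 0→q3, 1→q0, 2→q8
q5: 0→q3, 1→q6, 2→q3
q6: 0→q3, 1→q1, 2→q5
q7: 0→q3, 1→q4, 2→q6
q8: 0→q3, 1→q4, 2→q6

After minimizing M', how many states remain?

States {q7} cannot be reached from the start state, so discard them.
Start with accepting vs non-accepting: {q1,q2,q5,q8} | {q0,q3,q4,q6}.
Refine {q0,q3,q4,q6} on symbol 1: members go to different blocks, giving {q0,q3,q4} and {q6}.
Refine {q1,q2,q5,q8} on symbol 1: members go to different blocks, giving {q1,q8} and {q2,q5}.
Refine {q0,q3,q4} on symbol 2: members go to different blocks, giving {q0,q3} and {q4}.
Stable partition: {q1,q8} | {q0,q3} | {q6} | {q2,q5} | {q4} — 5 equivalence classes.

5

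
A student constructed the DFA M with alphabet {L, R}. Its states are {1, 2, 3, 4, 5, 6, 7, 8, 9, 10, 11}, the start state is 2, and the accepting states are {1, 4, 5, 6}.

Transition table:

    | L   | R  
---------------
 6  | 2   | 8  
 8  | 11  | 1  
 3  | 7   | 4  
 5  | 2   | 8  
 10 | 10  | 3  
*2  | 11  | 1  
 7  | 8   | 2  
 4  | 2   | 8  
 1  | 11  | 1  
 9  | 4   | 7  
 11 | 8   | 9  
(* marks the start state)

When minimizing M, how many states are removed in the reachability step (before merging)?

4

No path from 2 leads to 3, 5, 6, 10; the other 7 states are all reachable.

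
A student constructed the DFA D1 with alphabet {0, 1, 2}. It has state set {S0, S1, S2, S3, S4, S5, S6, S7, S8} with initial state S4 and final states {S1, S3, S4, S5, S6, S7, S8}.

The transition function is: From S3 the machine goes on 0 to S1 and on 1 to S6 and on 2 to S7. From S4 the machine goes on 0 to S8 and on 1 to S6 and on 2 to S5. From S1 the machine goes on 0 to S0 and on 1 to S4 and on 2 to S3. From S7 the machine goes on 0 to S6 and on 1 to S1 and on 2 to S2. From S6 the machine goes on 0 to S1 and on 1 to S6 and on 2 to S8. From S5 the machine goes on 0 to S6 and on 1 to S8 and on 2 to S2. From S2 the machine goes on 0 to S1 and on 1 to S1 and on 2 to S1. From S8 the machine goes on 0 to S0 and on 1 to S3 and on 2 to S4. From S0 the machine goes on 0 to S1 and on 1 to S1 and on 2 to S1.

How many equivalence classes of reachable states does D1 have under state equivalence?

5

Initial partition by acceptance: {S1,S3,S4,S5,S6,S7,S8} | {S0,S2}.
Refine {S1,S3,S4,S5,S6,S7,S8} on symbol 0: members go to different blocks, giving {S3,S4,S5,S6,S7} and {S1,S8}.
On input 0, block {S3,S4,S5,S6,S7} splits into {S3,S4,S6} and {S5,S7}.
Refine {S3,S4,S6} on symbol 2: members go to different blocks, giving {S3,S4} and {S6}.
No further refinement is possible. Final partition (5 blocks): {S3,S4} | {S0,S2} | {S1,S8} | {S5,S7} | {S6}.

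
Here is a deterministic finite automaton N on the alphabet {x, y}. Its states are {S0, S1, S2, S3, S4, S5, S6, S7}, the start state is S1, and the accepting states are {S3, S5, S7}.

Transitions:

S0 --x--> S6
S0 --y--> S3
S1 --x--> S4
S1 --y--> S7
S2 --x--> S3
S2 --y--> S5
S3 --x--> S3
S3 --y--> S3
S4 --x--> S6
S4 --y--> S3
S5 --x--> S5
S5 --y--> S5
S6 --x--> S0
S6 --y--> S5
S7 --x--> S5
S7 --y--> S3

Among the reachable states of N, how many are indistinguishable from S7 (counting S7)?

3

Reachable states from the start: {S0,S1,S3,S4,S5,S6,S7}. Unreachable: {S2} — drop them.
Initial partition by acceptance: {S3,S5,S7} | {S0,S1,S4,S6}.
No further refinement is possible. Final partition (2 blocks): {S3,S5,S7} | {S0,S1,S4,S6}.
The equivalence class containing S7 is {S3,S5,S7}, of size 3.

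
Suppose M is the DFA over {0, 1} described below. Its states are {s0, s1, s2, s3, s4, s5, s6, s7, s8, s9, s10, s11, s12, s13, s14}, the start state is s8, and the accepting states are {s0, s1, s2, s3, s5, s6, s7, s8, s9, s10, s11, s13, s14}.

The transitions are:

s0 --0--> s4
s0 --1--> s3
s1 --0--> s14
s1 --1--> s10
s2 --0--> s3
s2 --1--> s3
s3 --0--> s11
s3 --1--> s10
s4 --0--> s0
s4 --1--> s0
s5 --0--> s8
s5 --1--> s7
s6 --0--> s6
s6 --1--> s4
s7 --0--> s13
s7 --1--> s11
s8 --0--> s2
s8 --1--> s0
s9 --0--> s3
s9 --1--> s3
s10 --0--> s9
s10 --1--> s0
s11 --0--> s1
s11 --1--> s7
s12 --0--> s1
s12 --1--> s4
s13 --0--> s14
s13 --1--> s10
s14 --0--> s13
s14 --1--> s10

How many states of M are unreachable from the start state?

No path from s8 leads to s5, s6, s12; the other 12 states are all reachable.

3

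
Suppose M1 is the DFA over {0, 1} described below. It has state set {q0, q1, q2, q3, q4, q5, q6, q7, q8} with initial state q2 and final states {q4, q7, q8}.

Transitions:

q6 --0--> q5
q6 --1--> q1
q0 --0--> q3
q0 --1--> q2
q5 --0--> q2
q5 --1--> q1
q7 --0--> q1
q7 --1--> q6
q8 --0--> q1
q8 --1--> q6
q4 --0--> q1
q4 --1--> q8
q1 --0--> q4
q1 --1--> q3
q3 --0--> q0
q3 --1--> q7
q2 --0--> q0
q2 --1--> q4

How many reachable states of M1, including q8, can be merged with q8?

2

Every state is reachable, so we keep all 9.
Initial partition by acceptance: {q4,q7,q8} | {q0,q1,q2,q3,q5,q6}.
Refine {q4,q7,q8} on symbol 1: members go to different blocks, giving {q7,q8} and {q4}.
Refine {q0,q1,q2,q3,q5,q6} on symbol 0: members go to different blocks, giving {q0,q2,q3,q5,q6} and {q1}.
Split {q0,q2,q3,q5,q6} by δ(·,1) → {q5,q6} and {q0} and {q2} and {q3}.
On input 0, block {q5,q6} splits into {q5} and {q6}.
The partition is now stable with 8 blocks: {q7,q8} | {q5} | {q4} | {q1} | {q0} | {q2} | {q3} | {q6}.
State q8 belongs to the block {q7,q8}, which has 2 states.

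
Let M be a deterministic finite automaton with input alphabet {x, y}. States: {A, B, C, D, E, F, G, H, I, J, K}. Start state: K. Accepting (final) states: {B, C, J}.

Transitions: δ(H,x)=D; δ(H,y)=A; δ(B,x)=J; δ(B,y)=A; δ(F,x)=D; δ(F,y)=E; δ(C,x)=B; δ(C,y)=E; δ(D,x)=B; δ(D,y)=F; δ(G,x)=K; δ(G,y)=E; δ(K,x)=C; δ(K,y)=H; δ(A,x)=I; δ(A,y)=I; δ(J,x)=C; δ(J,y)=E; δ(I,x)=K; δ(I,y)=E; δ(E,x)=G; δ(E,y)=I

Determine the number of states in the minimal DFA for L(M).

All states are reachable from the start state.
Initial partition by acceptance: {B,C,J} | {A,D,E,F,G,H,I,K}.
Refine {A,D,E,F,G,H,I,K} on symbol x: members go to different blocks, giving {A,E,F,G,H,I} and {D,K}.
On input x, block {A,E,F,G,H,I} splits into {F,G,H,I} and {A,E}.
The partition is now stable with 4 blocks: {B,C,J} | {F,G,H,I} | {D,K} | {A,E}.

4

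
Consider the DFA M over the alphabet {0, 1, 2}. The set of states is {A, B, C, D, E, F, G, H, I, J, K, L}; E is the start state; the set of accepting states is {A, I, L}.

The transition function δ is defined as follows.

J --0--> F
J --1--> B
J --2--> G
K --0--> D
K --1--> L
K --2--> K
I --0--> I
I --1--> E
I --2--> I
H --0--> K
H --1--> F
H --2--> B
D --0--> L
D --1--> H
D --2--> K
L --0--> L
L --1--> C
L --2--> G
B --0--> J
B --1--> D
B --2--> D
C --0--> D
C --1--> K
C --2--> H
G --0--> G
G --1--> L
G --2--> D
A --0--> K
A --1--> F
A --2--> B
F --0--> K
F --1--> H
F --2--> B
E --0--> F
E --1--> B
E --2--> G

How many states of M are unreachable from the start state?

2

No path from E leads to A, I; the other 10 states are all reachable.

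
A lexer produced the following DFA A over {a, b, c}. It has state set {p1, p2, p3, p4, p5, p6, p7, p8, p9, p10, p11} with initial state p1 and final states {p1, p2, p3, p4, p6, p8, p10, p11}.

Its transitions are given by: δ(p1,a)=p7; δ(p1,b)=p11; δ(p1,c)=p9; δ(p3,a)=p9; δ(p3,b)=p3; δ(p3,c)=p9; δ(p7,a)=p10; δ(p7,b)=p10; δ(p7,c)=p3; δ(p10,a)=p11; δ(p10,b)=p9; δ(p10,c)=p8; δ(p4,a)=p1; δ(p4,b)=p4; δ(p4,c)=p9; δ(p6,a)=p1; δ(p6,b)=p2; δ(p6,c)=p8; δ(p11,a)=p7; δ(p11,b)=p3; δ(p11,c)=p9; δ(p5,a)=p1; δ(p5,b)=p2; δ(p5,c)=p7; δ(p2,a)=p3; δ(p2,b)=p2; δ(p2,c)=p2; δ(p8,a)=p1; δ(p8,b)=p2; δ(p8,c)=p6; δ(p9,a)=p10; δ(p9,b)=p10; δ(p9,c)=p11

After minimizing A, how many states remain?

First remove the unreachable states {p4,p5}; 9 states remain.
Start with accepting vs non-accepting: {p1,p2,p3,p6,p8,p10,p11} | {p7,p9}.
Split {p1,p2,p3,p6,p8,p10,p11} by δ(·,a) → {p2,p6,p8,p10} and {p1,p3,p11}.
Refine {p2,p6,p8,p10} on symbol b: members go to different blocks, giving {p2,p6,p8} and {p10}.
No further refinement is possible. Final partition (4 blocks): {p2,p6,p8} | {p7,p9} | {p1,p3,p11} | {p10}.

4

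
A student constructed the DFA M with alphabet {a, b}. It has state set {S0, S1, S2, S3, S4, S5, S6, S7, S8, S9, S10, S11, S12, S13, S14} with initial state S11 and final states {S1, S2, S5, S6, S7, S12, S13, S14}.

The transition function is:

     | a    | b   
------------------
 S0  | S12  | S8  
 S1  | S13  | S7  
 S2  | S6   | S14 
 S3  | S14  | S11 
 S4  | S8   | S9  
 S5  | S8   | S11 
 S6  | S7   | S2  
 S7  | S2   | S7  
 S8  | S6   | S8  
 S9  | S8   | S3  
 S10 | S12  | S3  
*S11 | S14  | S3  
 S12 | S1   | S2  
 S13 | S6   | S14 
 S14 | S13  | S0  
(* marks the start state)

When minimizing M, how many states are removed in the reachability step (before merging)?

4

BFS from S11 reaches {S0, S1, S2, S3, S6, S7, S8, S11, S12, S13, S14}; the 4 state(s) S4, S5, S9, S10 are never visited.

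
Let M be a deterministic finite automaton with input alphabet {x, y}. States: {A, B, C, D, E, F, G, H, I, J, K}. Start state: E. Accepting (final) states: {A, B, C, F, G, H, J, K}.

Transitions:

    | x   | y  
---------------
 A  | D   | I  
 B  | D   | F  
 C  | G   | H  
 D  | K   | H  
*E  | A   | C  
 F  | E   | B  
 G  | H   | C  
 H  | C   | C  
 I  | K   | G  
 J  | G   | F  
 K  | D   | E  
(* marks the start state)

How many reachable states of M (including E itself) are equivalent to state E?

Reachable states from the start: {A,C,D,E,G,H,I,K}. Unreachable: {B,F,J} — drop them.
Initial partition by acceptance: {A,C,G,H,K} | {D,E,I}.
On input x, block {A,C,G,H,K} splits into {C,G,H} and {A,K}.
Stable partition: {C,G,H} | {D,E,I} | {A,K} — 3 equivalence classes.
The equivalence class containing E is {D,E,I}, of size 3.

3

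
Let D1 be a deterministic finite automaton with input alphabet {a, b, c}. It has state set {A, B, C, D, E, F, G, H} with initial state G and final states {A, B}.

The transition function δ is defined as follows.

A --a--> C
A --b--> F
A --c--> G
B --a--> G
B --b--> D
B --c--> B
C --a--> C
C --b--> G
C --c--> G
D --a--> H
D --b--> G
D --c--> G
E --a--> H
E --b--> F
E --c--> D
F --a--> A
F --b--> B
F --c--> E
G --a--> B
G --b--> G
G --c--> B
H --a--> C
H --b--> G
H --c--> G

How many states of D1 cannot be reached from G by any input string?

3

Starting at G and following transitions, the reachable set is {B, C, D, G, H}. That leaves A, E, F unreachable — 3 in total.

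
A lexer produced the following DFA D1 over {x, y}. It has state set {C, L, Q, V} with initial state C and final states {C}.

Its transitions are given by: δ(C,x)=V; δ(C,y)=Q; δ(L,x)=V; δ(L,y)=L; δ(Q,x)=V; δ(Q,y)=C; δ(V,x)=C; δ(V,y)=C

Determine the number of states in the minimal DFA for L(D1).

States {L} cannot be reached from the start state, so discard them.
Initial partition by acceptance: {C} | {Q,V}.
On input x, block {Q,V} splits into {Q} and {V}.
The partition is now stable with 3 blocks: {C} | {Q} | {V}.

3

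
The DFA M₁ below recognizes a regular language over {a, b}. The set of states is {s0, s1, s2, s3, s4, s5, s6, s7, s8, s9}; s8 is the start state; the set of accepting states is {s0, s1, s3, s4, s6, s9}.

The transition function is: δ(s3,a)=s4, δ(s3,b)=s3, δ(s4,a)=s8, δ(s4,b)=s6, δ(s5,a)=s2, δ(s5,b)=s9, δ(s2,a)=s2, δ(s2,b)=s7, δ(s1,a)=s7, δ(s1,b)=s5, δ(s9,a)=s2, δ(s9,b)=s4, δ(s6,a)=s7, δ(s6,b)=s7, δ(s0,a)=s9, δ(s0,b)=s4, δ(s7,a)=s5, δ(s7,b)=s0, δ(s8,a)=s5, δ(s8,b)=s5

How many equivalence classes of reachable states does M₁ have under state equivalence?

8

States {s1,s3} cannot be reached from the start state, so discard them.
Start with accepting vs non-accepting: {s0,s4,s6,s9} | {s2,s5,s7,s8}.
Split {s0,s4,s6,s9} by δ(·,a) → {s4,s6,s9} and {s0}.
Split {s4,s6,s9} by δ(·,b) → {s4,s9} and {s6}.
On input b, block {s4,s9} splits into {s4} and {s9}.
On input b, block {s2,s5,s7,s8} splits into {s2,s8} and {s5} and {s7}.
Split {s2,s8} by δ(·,a) → {s2} and {s8}.
No further refinement is possible. Final partition (8 blocks): {s4} | {s2} | {s0} | {s6} | {s9} | {s5} | {s7} | {s8}.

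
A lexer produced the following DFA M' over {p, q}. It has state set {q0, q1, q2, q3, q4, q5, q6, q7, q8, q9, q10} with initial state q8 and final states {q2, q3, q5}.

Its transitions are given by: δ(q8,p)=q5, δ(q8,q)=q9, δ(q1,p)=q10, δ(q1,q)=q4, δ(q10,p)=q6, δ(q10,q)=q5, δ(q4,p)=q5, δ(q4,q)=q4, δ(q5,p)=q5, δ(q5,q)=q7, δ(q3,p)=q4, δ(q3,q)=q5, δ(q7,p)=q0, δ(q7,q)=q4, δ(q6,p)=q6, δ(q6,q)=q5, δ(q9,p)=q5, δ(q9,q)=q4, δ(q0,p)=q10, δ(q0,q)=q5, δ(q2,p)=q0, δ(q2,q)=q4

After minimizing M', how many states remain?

First remove the unreachable states {q1,q2,q3}; 8 states remain.
P0 = {q5} | {q0,q4,q6,q7,q8,q9,q10}.
Split {q0,q4,q6,q7,q8,q9,q10} by δ(·,p) → {q0,q6,q7,q10} and {q4,q8,q9}.
On input q, block {q0,q6,q7,q10} splits into {q0,q6,q10} and {q7}.
The partition is now stable with 4 blocks: {q5} | {q0,q6,q10} | {q4,q8,q9} | {q7}.

4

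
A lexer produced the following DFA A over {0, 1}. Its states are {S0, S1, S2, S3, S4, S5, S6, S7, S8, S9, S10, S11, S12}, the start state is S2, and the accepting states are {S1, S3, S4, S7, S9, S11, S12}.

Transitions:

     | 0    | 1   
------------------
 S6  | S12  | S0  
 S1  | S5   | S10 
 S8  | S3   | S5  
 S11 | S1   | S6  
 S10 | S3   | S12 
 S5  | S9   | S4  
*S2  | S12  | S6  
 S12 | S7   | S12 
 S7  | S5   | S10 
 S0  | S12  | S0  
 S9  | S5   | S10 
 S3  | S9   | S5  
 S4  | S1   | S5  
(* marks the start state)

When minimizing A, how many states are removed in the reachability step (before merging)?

No path from S2 leads to S8, S11; the other 11 states are all reachable.

2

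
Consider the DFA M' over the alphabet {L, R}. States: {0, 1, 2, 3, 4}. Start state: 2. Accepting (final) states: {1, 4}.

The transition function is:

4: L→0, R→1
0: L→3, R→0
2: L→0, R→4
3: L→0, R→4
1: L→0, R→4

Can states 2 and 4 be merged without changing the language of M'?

No

Every state is reachable, so we keep all 5.
Start with accepting vs non-accepting: {1,4} | {0,2,3}.
Refine {0,2,3} on symbol R: members go to different blocks, giving {2,3} and {0}.
The partition is now stable with 3 blocks: {1,4} | {2,3} | {0}.
2 and 4 end up in different blocks, so they are distinguishable. For instance, the string 'ε' is accepted from only 4.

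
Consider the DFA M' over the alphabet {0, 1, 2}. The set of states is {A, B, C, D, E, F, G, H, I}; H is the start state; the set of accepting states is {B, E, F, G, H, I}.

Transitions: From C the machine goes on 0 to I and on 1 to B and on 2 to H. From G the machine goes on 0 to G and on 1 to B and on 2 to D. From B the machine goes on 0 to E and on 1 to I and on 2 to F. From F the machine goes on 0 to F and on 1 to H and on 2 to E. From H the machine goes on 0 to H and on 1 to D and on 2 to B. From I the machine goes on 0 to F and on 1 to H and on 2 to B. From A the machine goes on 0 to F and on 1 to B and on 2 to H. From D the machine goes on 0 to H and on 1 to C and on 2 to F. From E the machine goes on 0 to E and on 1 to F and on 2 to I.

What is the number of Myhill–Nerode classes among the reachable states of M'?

Reachable states from the start: {B,C,D,E,F,H,I}. Unreachable: {A,G} — drop them.
P0 = {B,E,F,H,I} | {C,D}.
Refine {B,E,F,H,I} on symbol 1: members go to different blocks, giving {B,E,F,I} and {H}.
Split {B,E,F,I} by δ(·,1) → {B,E} and {F,I}.
Split {C,D} by δ(·,0) → {C} and {D}.
The partition is now stable with 5 blocks: {B,E} | {C} | {H} | {F,I} | {D}.

5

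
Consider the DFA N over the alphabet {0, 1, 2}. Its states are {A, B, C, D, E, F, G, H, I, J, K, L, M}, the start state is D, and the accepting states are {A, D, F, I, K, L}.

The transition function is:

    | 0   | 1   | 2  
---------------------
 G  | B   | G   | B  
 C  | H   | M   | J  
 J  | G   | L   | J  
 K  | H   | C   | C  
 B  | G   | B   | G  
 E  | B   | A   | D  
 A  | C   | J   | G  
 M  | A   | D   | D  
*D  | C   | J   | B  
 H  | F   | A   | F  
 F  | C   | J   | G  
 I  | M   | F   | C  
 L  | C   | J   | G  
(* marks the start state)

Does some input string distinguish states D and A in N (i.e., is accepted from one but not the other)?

Reachable states from the start: {A,B,C,D,F,G,H,J,L,M}. Unreachable: {E,I,K} — drop them.
P0 = {A,D,F,L} | {B,C,G,H,J,M}.
On input 0, block {B,C,G,H,J,M} splits into {B,C,G,J} and {H,M}.
Split {B,C,G,J} by δ(·,0) → {B,G,J} and {C}.
Split {B,G,J} by δ(·,1) → {B,G} and {J}.
The partition is now stable with 5 blocks: {A,D,F,L} | {B,G} | {H,M} | {C} | {J}.
D and A lie in the same block of the stable partition, so they are equivalent — no string distinguishes them.

No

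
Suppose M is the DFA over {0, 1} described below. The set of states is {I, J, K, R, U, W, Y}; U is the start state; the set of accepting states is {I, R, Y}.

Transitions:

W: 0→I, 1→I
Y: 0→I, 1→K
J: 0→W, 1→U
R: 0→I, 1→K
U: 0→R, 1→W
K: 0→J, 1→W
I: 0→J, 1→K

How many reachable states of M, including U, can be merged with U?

1

States {Y} cannot be reached from the start state, so discard them.
Start with accepting vs non-accepting: {I,R} | {J,K,U,W}.
Split {I,R} by δ(·,0) → {R} and {I}.
Split {J,K,U,W} by δ(·,0) → {J,K} and {U} and {W}.
Refine {J,K} on symbol 0: members go to different blocks, giving {J} and {K}.
No further refinement is possible. Final partition (6 blocks): {R} | {J} | {I} | {U} | {W} | {K}.
State U belongs to the block {U}, which has 1 states.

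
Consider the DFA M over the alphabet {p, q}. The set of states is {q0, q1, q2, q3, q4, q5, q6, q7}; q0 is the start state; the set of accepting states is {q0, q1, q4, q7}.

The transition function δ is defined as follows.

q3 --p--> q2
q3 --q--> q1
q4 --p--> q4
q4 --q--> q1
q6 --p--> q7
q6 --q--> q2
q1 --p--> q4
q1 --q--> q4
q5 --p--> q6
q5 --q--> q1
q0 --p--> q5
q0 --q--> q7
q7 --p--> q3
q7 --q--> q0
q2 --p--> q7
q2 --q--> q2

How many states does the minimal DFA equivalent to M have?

P0 = {q0,q1,q4,q7} | {q2,q3,q5,q6}.
Split {q0,q1,q4,q7} by δ(·,p) → {q0,q7} and {q1,q4}.
Split {q2,q3,q5,q6} by δ(·,p) → {q2,q6} and {q3,q5}.
The partition is now stable with 4 blocks: {q0,q7} | {q2,q6} | {q1,q4} | {q3,q5}.

4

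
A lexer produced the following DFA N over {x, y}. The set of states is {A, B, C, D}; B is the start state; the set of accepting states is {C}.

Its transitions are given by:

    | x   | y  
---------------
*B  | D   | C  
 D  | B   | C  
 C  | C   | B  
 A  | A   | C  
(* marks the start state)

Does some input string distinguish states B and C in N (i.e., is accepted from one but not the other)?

Yes

First remove the unreachable states {A}; 3 states remain.
Start with accepting vs non-accepting: {C} | {B,D}.
Stable partition: {C} | {B,D} — 2 equivalence classes.
B and C end up in different blocks, so they are distinguishable. For instance, the string 'ε' is accepted from only C.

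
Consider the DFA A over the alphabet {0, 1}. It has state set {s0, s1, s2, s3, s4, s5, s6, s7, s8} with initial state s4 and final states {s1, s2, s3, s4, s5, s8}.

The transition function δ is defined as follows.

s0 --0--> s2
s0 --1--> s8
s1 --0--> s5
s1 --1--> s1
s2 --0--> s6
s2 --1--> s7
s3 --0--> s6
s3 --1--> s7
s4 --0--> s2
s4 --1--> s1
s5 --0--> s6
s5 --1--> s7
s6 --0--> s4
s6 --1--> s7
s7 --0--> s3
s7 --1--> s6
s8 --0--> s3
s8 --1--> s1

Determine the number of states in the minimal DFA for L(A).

4

Reachable states from the start: {s1,s2,s3,s4,s5,s6,s7}. Unreachable: {s0,s8} — drop them.
Start with accepting vs non-accepting: {s1,s2,s3,s4,s5} | {s6,s7}.
Split {s1,s2,s3,s4,s5} by δ(·,0) → {s2,s3,s5} and {s1,s4}.
Refine {s6,s7} on symbol 0: members go to different blocks, giving {s6} and {s7}.
The partition is now stable with 4 blocks: {s2,s3,s5} | {s6} | {s1,s4} | {s7}.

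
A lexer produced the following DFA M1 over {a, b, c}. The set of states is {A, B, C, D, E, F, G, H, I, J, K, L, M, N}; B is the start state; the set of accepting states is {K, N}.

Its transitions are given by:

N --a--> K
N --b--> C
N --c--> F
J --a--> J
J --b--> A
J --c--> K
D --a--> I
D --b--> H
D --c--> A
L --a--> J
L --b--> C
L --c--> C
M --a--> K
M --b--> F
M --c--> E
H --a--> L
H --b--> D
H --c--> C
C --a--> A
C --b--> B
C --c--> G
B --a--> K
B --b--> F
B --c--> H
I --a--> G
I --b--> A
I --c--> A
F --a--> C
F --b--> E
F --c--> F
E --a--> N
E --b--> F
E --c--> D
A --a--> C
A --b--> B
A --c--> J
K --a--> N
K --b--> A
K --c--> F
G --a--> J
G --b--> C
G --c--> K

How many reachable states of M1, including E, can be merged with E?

First remove the unreachable states {M}; 13 states remain.
Start with accepting vs non-accepting: {K,N} | {A,B,C,D,E,F,G,H,I,J,L}.
Split {A,B,C,D,E,F,G,H,I,J,L} by δ(·,a) → {A,C,D,F,G,H,I,J,L} and {B,E}.
On input b, block {A,C,D,F,G,H,I,J,L} splits into {D,G,H,I,J,L} and {A,C,F}.
Split {D,G,H,I,J,L} by δ(·,b) → {G,I,J,L} and {D,H}.
Split {G,I,J,L} by δ(·,c) → {G,J} and {I,L}.
On input c, block {A,C,F} splits into {A,C} and {F}.
The partition is now stable with 7 blocks: {K,N} | {G,J} | {B,E} | {A,C} | {D,H} | {I,L} | {F}.
The equivalence class containing E is {B,E}, of size 2.

2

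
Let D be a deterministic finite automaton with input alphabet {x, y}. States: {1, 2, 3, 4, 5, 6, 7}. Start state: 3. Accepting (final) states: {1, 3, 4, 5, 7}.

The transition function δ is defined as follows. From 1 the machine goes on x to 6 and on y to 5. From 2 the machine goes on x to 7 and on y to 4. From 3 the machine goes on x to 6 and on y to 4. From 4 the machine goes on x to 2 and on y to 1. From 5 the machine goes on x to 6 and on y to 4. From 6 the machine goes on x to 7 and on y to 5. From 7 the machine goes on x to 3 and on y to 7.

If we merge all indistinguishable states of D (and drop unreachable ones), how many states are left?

All states are reachable from the start state.
Initial partition by acceptance: {1,3,4,5,7} | {2,6}.
Split {1,3,4,5,7} by δ(·,x) → {1,3,4,5} and {7}.
No further refinement is possible. Final partition (3 blocks): {1,3,4,5} | {2,6} | {7}.

3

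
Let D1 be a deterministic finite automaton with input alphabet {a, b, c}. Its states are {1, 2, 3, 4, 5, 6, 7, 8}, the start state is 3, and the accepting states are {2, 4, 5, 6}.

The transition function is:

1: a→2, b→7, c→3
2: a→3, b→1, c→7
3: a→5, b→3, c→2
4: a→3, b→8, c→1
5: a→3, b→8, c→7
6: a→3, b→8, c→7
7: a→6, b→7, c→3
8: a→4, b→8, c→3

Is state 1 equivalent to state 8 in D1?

Yes

Start with accepting vs non-accepting: {2,4,5,6} | {1,3,7,8}.
Split {1,3,7,8} by δ(·,c) → {1,7,8} and {3}.
The partition is now stable with 3 blocks: {2,4,5,6} | {1,7,8} | {3}.
1 and 8 lie in the same block of the stable partition, so they are equivalent — no string distinguishes them.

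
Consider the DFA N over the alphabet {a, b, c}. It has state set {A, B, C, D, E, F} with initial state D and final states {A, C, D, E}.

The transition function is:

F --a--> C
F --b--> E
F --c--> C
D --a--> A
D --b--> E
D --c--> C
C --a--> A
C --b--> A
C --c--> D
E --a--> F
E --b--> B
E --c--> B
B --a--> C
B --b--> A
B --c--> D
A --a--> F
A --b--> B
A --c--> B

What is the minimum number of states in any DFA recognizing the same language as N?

3

Start with accepting vs non-accepting: {A,C,D,E} | {B,F}.
On input a, block {A,C,D,E} splits into {A,E} and {C,D}.
The partition is now stable with 3 blocks: {A,E} | {B,F} | {C,D}.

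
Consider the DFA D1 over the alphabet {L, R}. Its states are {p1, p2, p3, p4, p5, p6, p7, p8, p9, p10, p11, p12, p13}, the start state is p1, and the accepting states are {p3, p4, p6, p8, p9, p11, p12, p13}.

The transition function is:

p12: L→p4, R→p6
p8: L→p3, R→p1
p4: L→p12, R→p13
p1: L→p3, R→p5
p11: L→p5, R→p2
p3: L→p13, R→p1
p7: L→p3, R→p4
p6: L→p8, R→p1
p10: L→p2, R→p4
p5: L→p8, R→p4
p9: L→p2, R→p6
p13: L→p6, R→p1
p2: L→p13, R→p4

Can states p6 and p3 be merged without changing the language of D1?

Yes

Reachable states from the start: {p1,p3,p4,p5,p6,p8,p12,p13}. Unreachable: {p2,p7,p9,p10,p11} — drop them.
Start with accepting vs non-accepting: {p3,p4,p6,p8,p12,p13} | {p1,p5}.
Refine {p3,p4,p6,p8,p12,p13} on symbol R: members go to different blocks, giving {p3,p6,p8,p13} and {p4,p12}.
Refine {p1,p5} on symbol R: members go to different blocks, giving {p1} and {p5}.
Stable partition: {p3,p6,p8,p13} | {p1} | {p4,p12} | {p5} — 4 equivalence classes.
p6 and p3 lie in the same block of the stable partition, so they are equivalent — no string distinguishes them.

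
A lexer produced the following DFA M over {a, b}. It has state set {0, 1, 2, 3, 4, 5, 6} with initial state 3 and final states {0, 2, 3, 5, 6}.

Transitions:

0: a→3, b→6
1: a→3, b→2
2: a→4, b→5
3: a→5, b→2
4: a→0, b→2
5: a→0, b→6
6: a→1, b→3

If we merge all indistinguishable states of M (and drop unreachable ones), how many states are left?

3

P0 = {0,2,3,5,6} | {1,4}.
Split {0,2,3,5,6} by δ(·,a) → {0,3,5} and {2,6}.
Stable partition: {0,3,5} | {1,4} | {2,6} — 3 equivalence classes.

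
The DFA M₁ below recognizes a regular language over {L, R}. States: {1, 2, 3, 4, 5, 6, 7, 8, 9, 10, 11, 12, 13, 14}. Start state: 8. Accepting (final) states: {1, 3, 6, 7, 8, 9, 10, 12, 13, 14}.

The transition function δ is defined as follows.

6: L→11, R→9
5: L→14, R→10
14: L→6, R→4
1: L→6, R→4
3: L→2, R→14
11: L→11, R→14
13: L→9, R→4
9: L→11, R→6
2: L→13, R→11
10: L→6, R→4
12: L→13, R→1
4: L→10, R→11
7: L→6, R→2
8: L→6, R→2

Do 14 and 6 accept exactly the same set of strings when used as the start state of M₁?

States {1,3,5,7,12} cannot be reached from the start state, so discard them.
Start with accepting vs non-accepting: {6,8,9,10,13,14} | {2,4,11}.
Split {6,8,9,10,13,14} by δ(·,L) → {8,10,13,14} and {6,9}.
Refine {2,4,11} on symbol L: members go to different blocks, giving {2,4} and {11}.
The partition is now stable with 4 blocks: {8,10,13,14} | {2,4} | {6,9} | {11}.
14 and 6 end up in different blocks, so they are distinguishable. For instance, the string 'L' is accepted from only 14.

No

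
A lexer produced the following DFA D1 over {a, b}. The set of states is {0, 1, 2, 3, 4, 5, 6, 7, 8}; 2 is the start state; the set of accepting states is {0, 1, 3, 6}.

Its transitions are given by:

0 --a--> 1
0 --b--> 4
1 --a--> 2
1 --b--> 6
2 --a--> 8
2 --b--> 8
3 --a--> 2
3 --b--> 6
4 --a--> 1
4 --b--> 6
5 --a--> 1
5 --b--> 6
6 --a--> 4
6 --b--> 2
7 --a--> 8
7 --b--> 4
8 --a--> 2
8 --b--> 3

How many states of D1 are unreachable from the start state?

3

No path from 2 leads to 0, 5, 7; the other 6 states are all reachable.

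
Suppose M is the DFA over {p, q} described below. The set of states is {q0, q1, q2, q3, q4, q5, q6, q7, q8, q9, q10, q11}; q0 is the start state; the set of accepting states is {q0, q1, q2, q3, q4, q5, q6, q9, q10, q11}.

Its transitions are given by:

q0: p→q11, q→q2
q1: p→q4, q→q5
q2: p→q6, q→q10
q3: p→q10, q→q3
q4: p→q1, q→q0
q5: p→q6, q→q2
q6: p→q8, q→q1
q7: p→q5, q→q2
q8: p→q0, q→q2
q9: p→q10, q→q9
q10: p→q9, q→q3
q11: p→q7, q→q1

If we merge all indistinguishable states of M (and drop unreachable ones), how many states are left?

Start with accepting vs non-accepting: {q0,q1,q2,q3,q4,q5,q6,q9,q10,q11} | {q7,q8}.
Split {q0,q1,q2,q3,q4,q5,q6,q9,q10,q11} by δ(·,p) → {q0,q1,q2,q3,q4,q5,q9,q10} and {q6,q11}.
On input p, block {q0,q1,q2,q3,q4,q5,q9,q10} splits into {q1,q3,q4,q9,q10} and {q0,q2,q5}.
Refine {q1,q3,q4,q9,q10} on symbol q: members go to different blocks, giving {q3,q9,q10} and {q1,q4}.
Split {q0,q2,q5} by δ(·,q) → {q0,q5} and {q2}.
No further refinement is possible. Final partition (6 blocks): {q3,q9,q10} | {q7,q8} | {q6,q11} | {q0,q5} | {q1,q4} | {q2}.

6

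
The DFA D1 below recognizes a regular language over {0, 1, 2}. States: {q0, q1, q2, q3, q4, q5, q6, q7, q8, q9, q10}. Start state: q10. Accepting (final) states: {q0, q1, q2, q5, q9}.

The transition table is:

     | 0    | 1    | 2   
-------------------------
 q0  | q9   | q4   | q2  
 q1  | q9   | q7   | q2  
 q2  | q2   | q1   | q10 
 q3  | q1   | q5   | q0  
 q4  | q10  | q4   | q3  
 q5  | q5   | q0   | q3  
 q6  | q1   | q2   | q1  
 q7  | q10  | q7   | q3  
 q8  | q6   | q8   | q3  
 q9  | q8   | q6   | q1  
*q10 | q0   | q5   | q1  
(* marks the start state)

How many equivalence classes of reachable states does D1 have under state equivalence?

5

Initial partition by acceptance: {q0,q1,q2,q5,q9} | {q3,q4,q6,q7,q8,q10}.
Refine {q0,q1,q2,q5,q9} on symbol 0: members go to different blocks, giving {q0,q1,q2,q5} and {q9}.
On input 0, block {q0,q1,q2,q5} splits into {q0,q1} and {q2,q5}.
On input 0, block {q3,q4,q6,q7,q8,q10} splits into {q3,q6,q10} and {q4,q7,q8}.
The partition is now stable with 5 blocks: {q0,q1} | {q3,q6,q10} | {q9} | {q2,q5} | {q4,q7,q8}.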